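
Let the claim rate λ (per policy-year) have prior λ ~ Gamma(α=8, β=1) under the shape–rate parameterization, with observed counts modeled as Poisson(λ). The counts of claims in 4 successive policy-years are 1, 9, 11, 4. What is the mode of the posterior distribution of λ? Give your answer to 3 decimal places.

Σxᵢ = 1+9+11+4 = 25, with n = 4.
Posterior ∝ λ^7e^(−1λ) · λ^25e^(−4λ) = λ^32e^(−5λ), i.e. Gamma(shape=33, rate=5).
The mode of a Gamma(a, b) with a ≥ 1 (shape–rate) is (a−1)/b = 32/5 ≈ 6.400.

λ̂_MAP = 6.400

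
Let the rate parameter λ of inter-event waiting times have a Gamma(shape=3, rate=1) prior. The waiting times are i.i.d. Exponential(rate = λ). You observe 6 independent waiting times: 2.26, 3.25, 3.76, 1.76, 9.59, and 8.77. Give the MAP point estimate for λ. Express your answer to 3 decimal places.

λ̂_MAP = 0.263

The Exponential(rate=λ) likelihood is ∝ λ^n e^(−λΣtᵢ). Here n = 6 and Σtᵢ = 2.26 + 3.25 + 3.76 + 1.76 + 9.59 + 8.77 = 29.39.
Posterior ∝ λ^2e^(−1λ) · λ^6e^(−29.39λ) = λ^8e^(−30.39λ), i.e. Gamma(9, 30.39).
Mode = (a−1)/b = 8/30.39 ≈ 0.263.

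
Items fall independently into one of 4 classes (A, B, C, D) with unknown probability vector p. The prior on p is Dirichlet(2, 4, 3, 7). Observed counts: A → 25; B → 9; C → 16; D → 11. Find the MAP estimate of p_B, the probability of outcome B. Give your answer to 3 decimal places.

MAP estimate of p_B = 0.164

The posterior is Dirichlet(αᵢ + nᵢ) = Dirichlet(27, 13, 19, 18).
For a Dirichlet(a₁,…,a_K) with all aᵢ > 1, the mode has j-th component (aⱼ − 1)/(Σaᵢ − K).
Here Σaᵢ = 77 and K = 4, so p_B = (13 − 1)/(77 − 4) = 12/73 ≈ 0.164.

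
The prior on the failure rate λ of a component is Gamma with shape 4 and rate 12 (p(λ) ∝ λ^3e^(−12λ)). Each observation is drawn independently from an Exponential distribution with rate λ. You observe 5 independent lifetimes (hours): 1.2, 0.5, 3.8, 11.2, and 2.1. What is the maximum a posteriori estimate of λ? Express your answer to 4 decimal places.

λ̂_MAP = 0.2597

The Exponential(rate=λ) likelihood is ∝ λ^n e^(−λΣtᵢ). Here n = 5 and Σtᵢ = 1.2 + 0.5 + 3.8 + 11.2 + 2.1 = 18.8.
Posterior ∝ λ^3e^(−12λ) · λ^5e^(−18.8λ) = λ^8e^(−30.8λ), i.e. Gamma(9, 30.8).
Mode = (a−1)/b = 8/30.8 ≈ 0.2597.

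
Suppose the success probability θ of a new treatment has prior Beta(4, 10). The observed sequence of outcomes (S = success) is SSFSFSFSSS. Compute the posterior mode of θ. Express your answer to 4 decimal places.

θ̂_MAP = 0.4545

Prior: Beta(4, 10).
Data: 7 successes in 10 trials (from the sequence). The binomial likelihood contributes θ^7(1−θ)^3, so the posterior is Beta(4+7, 10+3) = Beta(11, 13).
For Beta(a, b) with a, b > 1 the mode is (a−1)/(a+b−2) = 10/22 ≈ 0.4545.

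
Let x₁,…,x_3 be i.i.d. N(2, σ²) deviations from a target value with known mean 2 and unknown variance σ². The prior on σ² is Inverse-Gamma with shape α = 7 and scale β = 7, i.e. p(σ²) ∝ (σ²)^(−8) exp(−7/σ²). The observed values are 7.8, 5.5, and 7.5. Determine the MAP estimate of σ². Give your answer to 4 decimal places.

Sum of squared deviations about the known mean: SS = (7.8−2)² + (5.5−2)² + (7.5−2)² = 76.14.
The Normal likelihood contributes (σ²)^(−n/2) exp(−SS/(2σ²)), so the posterior is Inverse-Gamma(α + n/2, β + SS/2) = Inverse-Gamma(8.5, 45.07).
The mode of Inverse-Gamma(a, b) is b/(a+1) = 45.07/9.5 ≈ 4.7442.

σ̂²_MAP = 4.7442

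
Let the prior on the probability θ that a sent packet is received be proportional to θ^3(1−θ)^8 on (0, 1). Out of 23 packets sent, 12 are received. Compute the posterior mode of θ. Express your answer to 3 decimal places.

θ̂_MAP = 0.441

The prior density ∝ θ^3(1−θ)^8 is the kernel of Beta(4, 9).
Data: 12 successes in 23 trials. The binomial likelihood contributes θ^12(1−θ)^11, so the posterior is Beta(4+12, 9+11) = Beta(16, 20).
For Beta(a, b) with a, b > 1 the mode is (a−1)/(a+b−2) = 15/34 ≈ 0.441.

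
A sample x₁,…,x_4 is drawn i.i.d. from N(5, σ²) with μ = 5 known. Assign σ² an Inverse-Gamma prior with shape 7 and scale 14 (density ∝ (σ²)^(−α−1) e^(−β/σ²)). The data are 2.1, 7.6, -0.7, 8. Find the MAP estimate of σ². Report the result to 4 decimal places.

Sum of squared deviations about the known mean: SS = (2.1−5)² + (7.6−5)² + (-0.7−5)² + (8−5)² = 56.66.
The Normal likelihood contributes (σ²)^(−n/2) exp(−SS/(2σ²)), so the posterior is Inverse-Gamma(α + n/2, β + SS/2) = Inverse-Gamma(9, 42.33).
The mode of Inverse-Gamma(a, b) is b/(a+1) = 42.33/10 ≈ 4.2330.

σ̂²_MAP = 4.2330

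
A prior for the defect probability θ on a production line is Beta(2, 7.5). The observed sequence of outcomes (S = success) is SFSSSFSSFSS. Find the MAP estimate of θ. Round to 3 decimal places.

θ̂_MAP = 0.486

Prior: Beta(2, 7.5).
Data: 8 successes in 11 trials (from the sequence). The binomial likelihood contributes θ^8(1−θ)^3, so the posterior is Beta(2+8, 7.5+3) = Beta(10, 10.5).
For Beta(a, b) with a, b > 1 the mode is (a−1)/(a+b−2) = 9/18.5 ≈ 0.486.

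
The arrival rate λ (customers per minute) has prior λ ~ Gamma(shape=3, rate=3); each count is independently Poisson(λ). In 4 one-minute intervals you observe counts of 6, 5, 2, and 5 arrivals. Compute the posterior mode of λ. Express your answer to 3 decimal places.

λ̂_MAP = 2.857

Σxᵢ = 6+5+2+5 = 18, with n = 4.
Posterior ∝ λ^2e^(−3λ) · λ^18e^(−4λ) = λ^20e^(−7λ), i.e. Gamma(shape=21, rate=7).
The mode of a Gamma(a, b) with a ≥ 1 (shape–rate) is (a−1)/b = 20/7 ≈ 2.857.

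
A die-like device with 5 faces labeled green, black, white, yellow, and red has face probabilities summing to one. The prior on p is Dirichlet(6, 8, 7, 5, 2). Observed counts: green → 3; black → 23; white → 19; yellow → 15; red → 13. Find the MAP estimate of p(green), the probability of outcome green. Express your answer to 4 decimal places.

MAP estimate of p(green) = 0.0833

The posterior is Dirichlet(αᵢ + nᵢ) = Dirichlet(9, 31, 26, 20, 15).
For a Dirichlet(a₁,…,a_K) with all aᵢ > 1, the mode has j-th component (aⱼ − 1)/(Σaᵢ − K).
Here Σaᵢ = 101 and K = 5, so p(green) = (9 − 1)/(101 − 5) = 8/96 ≈ 0.0833.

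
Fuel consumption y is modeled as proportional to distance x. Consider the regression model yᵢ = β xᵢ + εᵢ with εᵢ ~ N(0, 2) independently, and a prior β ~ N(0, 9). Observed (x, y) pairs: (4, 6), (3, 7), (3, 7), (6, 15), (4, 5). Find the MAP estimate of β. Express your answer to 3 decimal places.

log p(β | y) = −Σ(yᵢ − βxᵢ)²/(2·2) − β²/(2·9) + const.
Setting the derivative to zero: Σxᵢ(yᵢ − βxᵢ)/2 − β/9 = 0, so β = Σxᵢyᵢ / (Σxᵢ² + σ²/τ²).
Σxᵢyᵢ = 4·6 + 3·7 + 3·7 + 6·15 + 4·5 = 176; Σxᵢ² = 86; σ²/τ² = 2/9.
β̂_MAP = 176 / (86 + 2/9) = 176/(776/9) = 198/97 ≈ 2.041.

β̂_MAP = 2.041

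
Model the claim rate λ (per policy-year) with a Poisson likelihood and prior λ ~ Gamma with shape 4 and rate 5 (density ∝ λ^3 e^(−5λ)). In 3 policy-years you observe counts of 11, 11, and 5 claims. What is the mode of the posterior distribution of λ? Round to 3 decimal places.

Σxᵢ = 11+11+5 = 27, with n = 3.
Posterior ∝ λ^3e^(−5λ) · λ^27e^(−3λ) = λ^30e^(−8λ), i.e. Gamma(shape=31, rate=8).
The mode of a Gamma(a, b) with a ≥ 1 (shape–rate) is (a−1)/b = 30/8 ≈ 3.750.

λ̂_MAP = 3.750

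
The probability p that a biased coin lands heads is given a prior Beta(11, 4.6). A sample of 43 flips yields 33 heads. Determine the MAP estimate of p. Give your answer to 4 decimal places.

Prior: Beta(11, 4.6).
Data: 33 successes in 43 trials. The binomial likelihood contributes p^33(1−p)^10, so the posterior is Beta(11+33, 4.6+10) = Beta(44, 14.6).
For Beta(a, b) with a, b > 1 the mode is (a−1)/(a+b−2) = 43/56.6 ≈ 0.7597.

p̂_MAP = 0.7597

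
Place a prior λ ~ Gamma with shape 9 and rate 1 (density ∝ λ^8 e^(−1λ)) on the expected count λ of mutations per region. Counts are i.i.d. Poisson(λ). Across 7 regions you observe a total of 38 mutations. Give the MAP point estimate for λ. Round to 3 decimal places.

Σxᵢ = 38, n = 7.
Posterior ∝ λ^8e^(−1λ) · λ^38e^(−7λ) = λ^46e^(−8λ), i.e. Gamma(shape=47, rate=8).
The mode of a Gamma(a, b) with a ≥ 1 (shape–rate) is (a−1)/b = 46/8 ≈ 5.750.

λ̂_MAP = 5.750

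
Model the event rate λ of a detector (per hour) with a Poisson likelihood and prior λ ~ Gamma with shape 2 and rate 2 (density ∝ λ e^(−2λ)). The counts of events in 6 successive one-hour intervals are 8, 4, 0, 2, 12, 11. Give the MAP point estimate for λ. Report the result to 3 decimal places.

Σxᵢ = 8+4+0+2+12+11 = 37, with n = 6.
Posterior ∝ λe^(−2λ) · λ^37e^(−6λ) = λ^38e^(−8λ), i.e. Gamma(shape=39, rate=8).
The mode of a Gamma(a, b) with a ≥ 1 (shape–rate) is (a−1)/b = 38/8 ≈ 4.750.

λ̂_MAP = 4.750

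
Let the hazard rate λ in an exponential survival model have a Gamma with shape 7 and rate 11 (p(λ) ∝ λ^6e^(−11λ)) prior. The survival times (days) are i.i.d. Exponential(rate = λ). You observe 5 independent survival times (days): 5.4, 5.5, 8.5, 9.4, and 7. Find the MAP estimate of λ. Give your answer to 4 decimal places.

λ̂_MAP = 0.2350

The Exponential(rate=λ) likelihood is ∝ λ^n e^(−λΣtᵢ). Here n = 5 and Σtᵢ = 5.4 + 5.5 + 8.5 + 9.4 + 7 = 35.8.
Posterior ∝ λ^6e^(−11λ) · λ^5e^(−35.8λ) = λ^11e^(−46.8λ), i.e. Gamma(12, 46.8).
Mode = (a−1)/b = 11/46.8 ≈ 0.2350.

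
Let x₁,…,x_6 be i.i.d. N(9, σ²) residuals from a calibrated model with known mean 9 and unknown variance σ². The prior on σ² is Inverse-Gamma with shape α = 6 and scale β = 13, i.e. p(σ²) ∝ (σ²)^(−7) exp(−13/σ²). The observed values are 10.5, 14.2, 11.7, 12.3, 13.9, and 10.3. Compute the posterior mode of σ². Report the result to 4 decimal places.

σ̂²_MAP = 4.9585

Sum of squared deviations about the known mean: SS = (10.5−9)² + (14.2−9)² + (11.7−9)² + (12.3−9)² + (13.9−9)² + (10.3−9)² = 73.17.
The Normal likelihood contributes (σ²)^(−n/2) exp(−SS/(2σ²)), so the posterior is Inverse-Gamma(α + n/2, β + SS/2) = Inverse-Gamma(9, 49.585).
The mode of Inverse-Gamma(a, b) is b/(a+1) = 49.585/10 ≈ 4.9585.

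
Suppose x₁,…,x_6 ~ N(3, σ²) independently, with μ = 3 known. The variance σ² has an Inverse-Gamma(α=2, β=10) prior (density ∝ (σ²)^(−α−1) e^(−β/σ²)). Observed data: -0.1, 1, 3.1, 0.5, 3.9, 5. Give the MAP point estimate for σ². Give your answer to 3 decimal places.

Sum of squared deviations about the known mean: SS = (-0.1−3)² + (1−3)² + (3.1−3)² + (0.5−3)² + (3.9−3)² + (5−3)² = 24.68.
The Normal likelihood contributes (σ²)^(−n/2) exp(−SS/(2σ²)), so the posterior is Inverse-Gamma(α + n/2, β + SS/2) = Inverse-Gamma(5, 22.34).
The mode of Inverse-Gamma(a, b) is b/(a+1) = 22.34/6 ≈ 3.723.

σ̂²_MAP = 3.723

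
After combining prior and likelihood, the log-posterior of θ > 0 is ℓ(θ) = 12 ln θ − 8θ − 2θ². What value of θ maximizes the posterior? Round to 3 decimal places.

ℓ'(θ) = 12/θ − 8 − 4θ. Setting this to zero and multiplying by θ: 4θ² + 8θ − 12 = 0.
θ = (−8 + √(8² + 4·4·12)) / (2·4) = (−8 + √256) / 8 = (−8 + 16)/8 = 1.
ℓ''(θ) = −12/θ² − 4 < 0, confirming a maximum.

θ̂_MAP = 1.000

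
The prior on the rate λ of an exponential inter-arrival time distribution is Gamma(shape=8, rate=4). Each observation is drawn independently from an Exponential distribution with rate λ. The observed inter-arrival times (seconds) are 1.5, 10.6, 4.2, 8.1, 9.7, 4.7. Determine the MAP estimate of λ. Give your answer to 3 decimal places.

λ̂_MAP = 0.304

The Exponential(rate=λ) likelihood is ∝ λ^n e^(−λΣtᵢ). Here n = 6 and Σtᵢ = 1.5 + 10.6 + 4.2 + 8.1 + 9.7 + 4.7 = 38.8.
Posterior ∝ λ^7e^(−4λ) · λ^6e^(−38.8λ) = λ^13e^(−42.8λ), i.e. Gamma(14, 42.8).
Mode = (a−1)/b = 13/42.8 ≈ 0.304.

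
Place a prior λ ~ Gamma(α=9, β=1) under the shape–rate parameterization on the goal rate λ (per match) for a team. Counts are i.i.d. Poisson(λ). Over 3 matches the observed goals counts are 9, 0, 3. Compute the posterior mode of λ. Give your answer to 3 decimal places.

λ̂_MAP = 5.000

Σxᵢ = 9+0+3 = 12, with n = 3.
Posterior ∝ λ^8e^(−1λ) · λ^12e^(−3λ) = λ^20e^(−4λ), i.e. Gamma(shape=21, rate=4).
The mode of a Gamma(a, b) with a ≥ 1 (shape–rate) is (a−1)/b = 20/4 ≈ 5.000.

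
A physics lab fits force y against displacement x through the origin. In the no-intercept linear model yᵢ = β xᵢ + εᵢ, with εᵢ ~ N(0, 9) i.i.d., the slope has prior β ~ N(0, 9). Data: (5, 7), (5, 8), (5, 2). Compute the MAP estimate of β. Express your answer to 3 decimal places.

log p(β | y) = −Σ(yᵢ − βxᵢ)²/(2·9) − β²/(2·9) + const.
Setting the derivative to zero: Σxᵢ(yᵢ − βxᵢ)/9 − β/9 = 0, so β = Σxᵢyᵢ / (Σxᵢ² + σ²/τ²).
Σxᵢyᵢ = 5·7 + 5·8 + 5·2 = 85; Σxᵢ² = 75; σ²/τ² = 1.
β̂_MAP = 85 / (75 + 1) = 85/76 ≈ 1.118.

β̂_MAP = 1.118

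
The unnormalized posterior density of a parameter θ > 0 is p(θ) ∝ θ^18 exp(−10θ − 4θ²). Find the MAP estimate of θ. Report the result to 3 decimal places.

θ̂_MAP = 1.000

ℓ'(θ) = 18/θ − 10 − 8θ. Setting this to zero and multiplying by θ: 8θ² + 10θ − 18 = 0.
θ = (−10 + √(10² + 4·8·18)) / (2·8) = (−10 + √676) / 16 = (−10 + 26)/16 = 1.
ℓ''(θ) = −18/θ² − 8 < 0, confirming a maximum.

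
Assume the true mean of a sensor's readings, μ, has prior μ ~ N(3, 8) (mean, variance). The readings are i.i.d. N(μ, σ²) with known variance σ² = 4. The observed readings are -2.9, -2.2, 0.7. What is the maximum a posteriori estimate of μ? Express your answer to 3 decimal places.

n = 3; x̄ = ((-2.9) + (-2.2) + 0.7)/3 = -4.4/3 = -22/15 ≈ -1.4667.
For a Normal prior and Normal likelihood with known variance, the posterior is Normal; its mode equals its mean, the precision-weighted average.
Prior precision 1/σ₀² = 1/8 = 0.125; data precision n/σ² = 3/4 = 0.75.
μ̂ = (0.125·3 + 0.75·(-22/15)) / (0.125 + 0.75) = (-0.725)/0.875 = -29/35 ≈ -0.829.

μ̂_MAP = -0.829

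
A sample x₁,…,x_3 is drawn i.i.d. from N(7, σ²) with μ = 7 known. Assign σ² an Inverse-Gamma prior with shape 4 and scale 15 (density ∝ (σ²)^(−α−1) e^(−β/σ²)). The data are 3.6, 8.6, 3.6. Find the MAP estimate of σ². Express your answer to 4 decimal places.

σ̂²_MAP = 4.2831

Sum of squared deviations about the known mean: SS = (3.6−7)² + (8.6−7)² + (3.6−7)² = 25.68.
The Normal likelihood contributes (σ²)^(−n/2) exp(−SS/(2σ²)), so the posterior is Inverse-Gamma(α + n/2, β + SS/2) = Inverse-Gamma(5.5, 27.84).
The mode of Inverse-Gamma(a, b) is b/(a+1) = 27.84/6.5 ≈ 4.2831.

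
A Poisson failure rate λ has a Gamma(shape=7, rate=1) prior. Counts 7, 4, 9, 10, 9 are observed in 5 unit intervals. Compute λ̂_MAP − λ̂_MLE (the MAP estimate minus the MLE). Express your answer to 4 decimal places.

Σxᵢ = 39. Posterior is Gamma(46, 6); MAP = (46−1)/6 = 45/6 ≈ 7.50000.
MLE = x̄ = 39/5 ≈ 7.80000.
Difference = 45/6 − 39/5 = -3/10 ≈ -0.3000.

MAP − MLE = -0.3000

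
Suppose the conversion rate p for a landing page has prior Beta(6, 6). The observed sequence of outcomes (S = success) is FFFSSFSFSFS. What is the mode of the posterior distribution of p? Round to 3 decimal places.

p̂_MAP = 0.476

Prior: Beta(6, 6).
Data: 5 successes in 11 trials (from the sequence). The binomial likelihood contributes p^5(1−p)^6, so the posterior is Beta(6+5, 6+6) = Beta(11, 12).
For Beta(a, b) with a, b > 1 the mode is (a−1)/(a+b−2) = 10/21 ≈ 0.476.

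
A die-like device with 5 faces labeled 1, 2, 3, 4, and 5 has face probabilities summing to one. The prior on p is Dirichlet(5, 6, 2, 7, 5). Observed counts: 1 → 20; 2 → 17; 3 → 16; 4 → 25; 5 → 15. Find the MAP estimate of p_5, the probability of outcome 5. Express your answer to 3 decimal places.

MAP estimate: 0.168

The posterior is Dirichlet(αᵢ + nᵢ) = Dirichlet(25, 23, 18, 32, 20).
For a Dirichlet(a₁,…,a_K) with all aᵢ > 1, the mode has j-th component (aⱼ − 1)/(Σaᵢ − K).
Here Σaᵢ = 118 and K = 5, so p_5 = (20 − 1)/(118 − 5) = 19/113 ≈ 0.168.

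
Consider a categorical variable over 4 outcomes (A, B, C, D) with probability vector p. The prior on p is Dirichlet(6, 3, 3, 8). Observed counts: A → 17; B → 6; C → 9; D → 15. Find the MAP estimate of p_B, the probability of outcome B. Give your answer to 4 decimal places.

MAP estimate of p_B = 0.1270

The posterior is Dirichlet(αᵢ + nᵢ) = Dirichlet(23, 9, 12, 23).
For a Dirichlet(a₁,…,a_K) with all aᵢ > 1, the mode has j-th component (aⱼ − 1)/(Σaᵢ − K).
Here Σaᵢ = 67 and K = 4, so p_B = (9 − 1)/(67 − 4) = 8/63 ≈ 0.1270.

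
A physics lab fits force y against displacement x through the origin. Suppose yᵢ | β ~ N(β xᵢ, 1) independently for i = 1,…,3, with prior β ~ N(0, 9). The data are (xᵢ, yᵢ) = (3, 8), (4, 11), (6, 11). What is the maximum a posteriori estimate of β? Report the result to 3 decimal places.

β̂_MAP = 2.193

log p(β | y) = −Σ(yᵢ − βxᵢ)²/(2·1) − β²/(2·9) + const.
Setting the derivative to zero: Σxᵢ(yᵢ − βxᵢ)/1 − β/9 = 0, so β = Σxᵢyᵢ / (Σxᵢ² + σ²/τ²).
Σxᵢyᵢ = 3·8 + 4·11 + 6·11 = 134; Σxᵢ² = 61; σ²/τ² = 1/9.
β̂_MAP = 134 / (61 + 1/9) = 134/(550/9) = 603/275 ≈ 2.193.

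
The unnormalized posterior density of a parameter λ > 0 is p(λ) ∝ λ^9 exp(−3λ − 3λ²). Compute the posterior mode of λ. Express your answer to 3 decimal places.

λ̂_MAP = 1.000

ℓ'(λ) = 9/λ − 3 − 6λ. Setting this to zero and multiplying by λ: 6λ² + 3λ − 9 = 0.
λ = (−3 + √(3² + 4·6·9)) / (2·6) = (−3 + √225) / 12 = (−3 + 15)/12 = 1.
ℓ''(λ) = −9/λ² − 6 < 0, confirming a maximum.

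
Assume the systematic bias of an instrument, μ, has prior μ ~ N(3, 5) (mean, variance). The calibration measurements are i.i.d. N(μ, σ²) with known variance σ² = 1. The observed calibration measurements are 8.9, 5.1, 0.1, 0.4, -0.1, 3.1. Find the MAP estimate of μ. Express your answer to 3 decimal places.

μ̂_MAP = 2.919

n = 6; x̄ = (8.9 + 5.1 + 0.1 + 0.4 + (-0.1) + 3.1)/6 = 17.5/6 = 35/12 ≈ 2.9167.
For a Normal prior and Normal likelihood with known variance, the posterior is Normal; its mode equals its mean, the precision-weighted average.
Prior precision 1/σ₀² = 1/5 = 0.2; data precision n/σ² = 6/1 = 6.
μ̂ = (0.2·3 + 6·(35/12)) / (0.2 + 6) = 18.1/6.2 = 181/62 ≈ 2.919.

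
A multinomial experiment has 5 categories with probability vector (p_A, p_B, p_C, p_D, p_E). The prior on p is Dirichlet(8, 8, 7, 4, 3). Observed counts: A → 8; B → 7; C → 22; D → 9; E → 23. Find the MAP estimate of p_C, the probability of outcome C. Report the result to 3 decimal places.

The posterior is Dirichlet(αᵢ + nᵢ) = Dirichlet(16, 15, 29, 13, 26).
For a Dirichlet(a₁,…,a_K) with all aᵢ > 1, the mode has j-th component (aⱼ − 1)/(Σaᵢ − K).
Here Σaᵢ = 99 and K = 5, so p_C = (29 − 1)/(99 − 5) = 28/94 ≈ 0.298.

MAP estimate of p_C = 0.298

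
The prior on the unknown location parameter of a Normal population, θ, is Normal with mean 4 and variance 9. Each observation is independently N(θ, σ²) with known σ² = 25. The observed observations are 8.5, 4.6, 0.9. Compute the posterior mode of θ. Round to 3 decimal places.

θ̂_MAP = 4.346

n = 3; x̄ = (8.5 + 4.6 + 0.9)/3 = 14/3 = 14/3 ≈ 4.6667.
For a Normal prior and Normal likelihood with known variance, the posterior is Normal; its mode equals its mean, the precision-weighted average.
Prior precision 1/σ₀² = 1/9; data precision n/σ² = 3/25 = 0.12.
θ̂ = ((1/9)·4 + 0.12·(14/3)) / (1/9 + 0.12) = (226/225)/(52/225) = 113/26 ≈ 4.346.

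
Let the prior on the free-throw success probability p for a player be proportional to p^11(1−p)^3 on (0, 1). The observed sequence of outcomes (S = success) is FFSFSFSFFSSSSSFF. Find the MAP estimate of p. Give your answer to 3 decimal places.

p̂_MAP = 0.633

The prior density ∝ p^11(1−p)^3 is the kernel of Beta(12, 4).
Data: 8 successes in 16 trials (from the sequence). The binomial likelihood contributes p^8(1−p)^8, so the posterior is Beta(12+8, 4+8) = Beta(20, 12).
For Beta(a, b) with a, b > 1 the mode is (a−1)/(a+b−2) = 19/30 ≈ 0.633.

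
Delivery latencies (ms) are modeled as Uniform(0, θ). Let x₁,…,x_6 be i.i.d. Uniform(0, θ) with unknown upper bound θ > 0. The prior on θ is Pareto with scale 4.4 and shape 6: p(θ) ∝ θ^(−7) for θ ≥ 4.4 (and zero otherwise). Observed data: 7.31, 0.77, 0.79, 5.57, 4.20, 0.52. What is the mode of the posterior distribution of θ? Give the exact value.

θ̂_MAP = 7.31

The Uniform(0, θ) likelihood is θ^(−n) for θ ≥ max(xᵢ), zero otherwise. Here max(xᵢ) = 7.31.
Posterior ∝ θ^(−7) · θ^(−6) = θ^(−13) on θ ≥ max(4.4, 7.31) = 7.31.
This density is strictly decreasing in θ, so the posterior mode lies at the lower boundary of the support.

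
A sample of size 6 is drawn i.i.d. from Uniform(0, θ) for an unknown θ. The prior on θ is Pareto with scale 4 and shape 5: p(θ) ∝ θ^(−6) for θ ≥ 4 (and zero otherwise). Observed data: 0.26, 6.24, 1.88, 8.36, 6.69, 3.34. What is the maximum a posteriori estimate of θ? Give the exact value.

The Uniform(0, θ) likelihood is θ^(−n) for θ ≥ max(xᵢ), zero otherwise. Here max(xᵢ) = 8.36.
Posterior ∝ θ^(−6) · θ^(−6) = θ^(−12) on θ ≥ max(4, 8.36) = 8.36.
This density is strictly decreasing in θ, so the posterior mode lies at the lower boundary of the support.

θ̂_MAP = 8.36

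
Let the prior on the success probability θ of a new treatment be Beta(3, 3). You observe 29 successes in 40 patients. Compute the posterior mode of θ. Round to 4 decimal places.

θ̂_MAP = 0.7045

Prior: Beta(3, 3).
Data: 29 successes in 40 trials. The binomial likelihood contributes θ^29(1−θ)^11, so the posterior is Beta(3+29, 3+11) = Beta(32, 14).
For Beta(a, b) with a, b > 1 the mode is (a−1)/(a+b−2) = 31/44 ≈ 0.7045.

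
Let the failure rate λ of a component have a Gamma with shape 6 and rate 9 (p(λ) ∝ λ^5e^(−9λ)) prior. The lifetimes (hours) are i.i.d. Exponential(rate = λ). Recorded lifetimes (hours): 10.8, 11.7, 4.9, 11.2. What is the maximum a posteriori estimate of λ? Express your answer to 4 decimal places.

The Exponential(rate=λ) likelihood is ∝ λ^n e^(−λΣtᵢ). Here n = 4 and Σtᵢ = 10.8 + 11.7 + 4.9 + 11.2 = 38.6.
Posterior ∝ λ^5e^(−9λ) · λ^4e^(−38.6λ) = λ^9e^(−47.6λ), i.e. Gamma(10, 47.6).
Mode = (a−1)/b = 9/47.6 ≈ 0.1891.

λ̂_MAP = 0.1891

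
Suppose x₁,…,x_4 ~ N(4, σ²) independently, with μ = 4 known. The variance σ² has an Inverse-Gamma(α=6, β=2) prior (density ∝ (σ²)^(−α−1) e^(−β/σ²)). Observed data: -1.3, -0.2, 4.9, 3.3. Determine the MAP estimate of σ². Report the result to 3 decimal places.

σ̂²_MAP = 2.835

Sum of squared deviations about the known mean: SS = (-1.3−4)² + (-0.2−4)² + (4.9−4)² + (3.3−4)² = 47.03.
The Normal likelihood contributes (σ²)^(−n/2) exp(−SS/(2σ²)), so the posterior is Inverse-Gamma(α + n/2, β + SS/2) = Inverse-Gamma(8, 25.515).
The mode of Inverse-Gamma(a, b) is b/(a+1) = 25.515/9 ≈ 2.835.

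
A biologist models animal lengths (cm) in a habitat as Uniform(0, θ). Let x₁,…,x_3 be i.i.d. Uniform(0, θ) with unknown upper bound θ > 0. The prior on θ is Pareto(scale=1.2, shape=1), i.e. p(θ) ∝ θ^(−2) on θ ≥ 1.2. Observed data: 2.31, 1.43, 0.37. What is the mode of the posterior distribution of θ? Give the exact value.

The Uniform(0, θ) likelihood is θ^(−n) for θ ≥ max(xᵢ), zero otherwise. Here max(xᵢ) = 2.31.
Posterior ∝ θ^(−2) · θ^(−3) = θ^(−5) on θ ≥ max(1.2, 2.31) = 2.31.
This density is strictly decreasing in θ, so the posterior mode lies at the lower boundary of the support.

θ̂_MAP = 2.31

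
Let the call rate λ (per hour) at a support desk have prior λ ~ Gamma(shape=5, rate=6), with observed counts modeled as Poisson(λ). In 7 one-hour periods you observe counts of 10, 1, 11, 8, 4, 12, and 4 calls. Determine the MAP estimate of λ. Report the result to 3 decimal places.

Σxᵢ = 10+1+11+8+4+12+4 = 50, with n = 7.
Posterior ∝ λ^4e^(−6λ) · λ^50e^(−7λ) = λ^54e^(−13λ), i.e. Gamma(shape=55, rate=13).
The mode of a Gamma(a, b) with a ≥ 1 (shape–rate) is (a−1)/b = 54/13 ≈ 4.154.

λ̂_MAP = 4.154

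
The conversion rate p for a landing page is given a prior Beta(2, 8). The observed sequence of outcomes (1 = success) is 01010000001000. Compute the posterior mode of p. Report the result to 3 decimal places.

p̂_MAP = 0.182

Prior: Beta(2, 8).
Data: 3 successes in 14 trials (from the sequence). The binomial likelihood contributes p^3(1−p)^11, so the posterior is Beta(2+3, 8+11) = Beta(5, 19).
For Beta(a, b) with a, b > 1 the mode is (a−1)/(a+b−2) = 4/22 ≈ 0.182.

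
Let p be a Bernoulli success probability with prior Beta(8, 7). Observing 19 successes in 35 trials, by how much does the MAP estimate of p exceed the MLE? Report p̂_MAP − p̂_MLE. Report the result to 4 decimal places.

MAP − MLE = -0.0012

Posterior is Beta(27, 23); MAP = (27−1)/(50−2) = 26/48 ≈ 0.54167.
MLE ignores the prior: p̂_MLE = k/n = 19/35 ≈ 0.54286.
Difference = 26/48 − 19/35 = -1/840 ≈ -0.0012.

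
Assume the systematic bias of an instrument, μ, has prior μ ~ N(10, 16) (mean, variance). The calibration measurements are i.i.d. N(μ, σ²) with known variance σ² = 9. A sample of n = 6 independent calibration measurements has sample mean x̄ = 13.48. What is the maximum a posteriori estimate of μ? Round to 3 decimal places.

μ̂_MAP = 13.182

n = 6, x̄ = 13.48.
For a Normal prior and Normal likelihood with known variance, the posterior is Normal; its mode equals its mean, the precision-weighted average.
Prior precision 1/σ₀² = 1/16 = 0.0625; data precision n/σ² = 6/9 = 2/3.
μ̂ = (0.0625·10 + (2/3)·13.48) / (0.0625 + 2/3) = (5767/600)/(35/48) = 11534/875 ≈ 13.182.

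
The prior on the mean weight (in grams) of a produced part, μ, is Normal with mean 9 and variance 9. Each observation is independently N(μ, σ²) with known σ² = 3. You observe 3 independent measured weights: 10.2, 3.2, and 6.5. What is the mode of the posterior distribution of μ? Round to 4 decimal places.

μ̂_MAP = 6.8700

n = 3; x̄ = (10.2 + 3.2 + 6.5)/3 = 19.9/3 = 199/30 ≈ 6.6333.
For a Normal prior and Normal likelihood with known variance, the posterior is Normal; its mode equals its mean, the precision-weighted average.
Prior precision 1/σ₀² = 1/9; data precision n/σ² = 3/3 = 1.
μ̂ = ((1/9)·9 + 1·(199/30)) / (1/9 + 1) = (229/30)/(10/9) = 6.8700.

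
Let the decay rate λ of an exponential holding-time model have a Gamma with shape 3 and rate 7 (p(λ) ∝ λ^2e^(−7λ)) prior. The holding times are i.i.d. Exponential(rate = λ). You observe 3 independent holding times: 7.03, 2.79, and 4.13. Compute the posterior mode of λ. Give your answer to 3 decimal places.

λ̂_MAP = 0.239

The Exponential(rate=λ) likelihood is ∝ λ^n e^(−λΣtᵢ). Here n = 3 and Σtᵢ = 7.03 + 2.79 + 4.13 = 13.95.
Posterior ∝ λ^2e^(−7λ) · λ^3e^(−13.95λ) = λ^5e^(−20.95λ), i.e. Gamma(6, 20.95).
Mode = (a−1)/b = 5/20.95 ≈ 0.239.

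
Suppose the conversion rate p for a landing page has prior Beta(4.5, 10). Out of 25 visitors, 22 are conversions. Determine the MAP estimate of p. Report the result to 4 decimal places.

Prior: Beta(4.5, 10).
Data: 22 successes in 25 trials. The binomial likelihood contributes p^22(1−p)^3, so the posterior is Beta(4.5+22, 10+3) = Beta(26.5, 13).
For Beta(a, b) with a, b > 1 the mode is (a−1)/(a+b−2) = 25.5/37.5 ≈ 0.6800.

p̂_MAP = 0.6800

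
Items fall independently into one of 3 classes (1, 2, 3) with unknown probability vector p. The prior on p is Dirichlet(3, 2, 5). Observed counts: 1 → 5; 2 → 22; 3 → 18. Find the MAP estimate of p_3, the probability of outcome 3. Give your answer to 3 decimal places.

The posterior is Dirichlet(αᵢ + nᵢ) = Dirichlet(8, 24, 23).
For a Dirichlet(a₁,…,a_K) with all aᵢ > 1, the mode has j-th component (aⱼ − 1)/(Σaᵢ − K).
Here Σaᵢ = 55 and K = 3, so p_3 = (23 − 1)/(55 − 3) = 22/52 ≈ 0.423.

MAP estimate: 0.423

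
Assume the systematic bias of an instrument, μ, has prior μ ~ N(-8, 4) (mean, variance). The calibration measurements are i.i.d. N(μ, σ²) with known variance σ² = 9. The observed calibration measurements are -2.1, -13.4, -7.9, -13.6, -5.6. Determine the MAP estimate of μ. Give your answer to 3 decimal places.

n = 5; x̄ = ((-2.1) + (-13.4) + (-7.9) + (-13.6) + (-5.6))/5 = -42.6/5 = -8.52.
For a Normal prior and Normal likelihood with known variance, the posterior is Normal; its mode equals its mean, the precision-weighted average.
Prior precision 1/σ₀² = 1/4 = 0.25; data precision n/σ² = 5/9.
μ̂ = (0.25·(-8) + (5/9)·(-8.52)) / (0.25 + 5/9) = (-101/15)/(29/36) = -1212/145 ≈ -8.359.

μ̂_MAP = -8.359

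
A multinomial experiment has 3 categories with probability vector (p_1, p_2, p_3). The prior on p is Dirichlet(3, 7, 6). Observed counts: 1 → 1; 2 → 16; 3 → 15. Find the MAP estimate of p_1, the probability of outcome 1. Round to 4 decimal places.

MAP estimate: 0.0667

The posterior is Dirichlet(αᵢ + nᵢ) = Dirichlet(4, 23, 21).
For a Dirichlet(a₁,…,a_K) with all aᵢ > 1, the mode has j-th component (aⱼ − 1)/(Σaᵢ − K).
Here Σaᵢ = 48 and K = 3, so p_1 = (4 − 1)/(48 − 3) = 3/45 ≈ 0.0667.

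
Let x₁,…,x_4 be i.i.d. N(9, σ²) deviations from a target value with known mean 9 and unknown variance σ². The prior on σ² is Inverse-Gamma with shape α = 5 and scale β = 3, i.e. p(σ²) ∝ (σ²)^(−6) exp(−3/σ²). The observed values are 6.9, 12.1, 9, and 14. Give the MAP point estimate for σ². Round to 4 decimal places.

Sum of squared deviations about the known mean: SS = (6.9−9)² + (12.1−9)² + (9−9)² + (14−9)² = 39.02.
The Normal likelihood contributes (σ²)^(−n/2) exp(−SS/(2σ²)), so the posterior is Inverse-Gamma(α + n/2, β + SS/2) = Inverse-Gamma(7, 22.51).
The mode of Inverse-Gamma(a, b) is b/(a+1) = 22.51/8 ≈ 2.8138.

σ̂²_MAP = 2.8138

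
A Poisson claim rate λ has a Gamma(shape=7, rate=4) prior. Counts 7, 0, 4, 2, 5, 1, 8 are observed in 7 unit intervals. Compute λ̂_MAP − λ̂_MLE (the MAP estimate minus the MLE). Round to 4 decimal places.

MAP − MLE = -0.8571

Σxᵢ = 27. Posterior is Gamma(34, 11); MAP = (34−1)/11 = 33/11 ≈ 3.00000.
MLE = x̄ = 27/7 ≈ 3.85714.
Difference = 33/11 − 27/7 = -6/7 ≈ -0.8571.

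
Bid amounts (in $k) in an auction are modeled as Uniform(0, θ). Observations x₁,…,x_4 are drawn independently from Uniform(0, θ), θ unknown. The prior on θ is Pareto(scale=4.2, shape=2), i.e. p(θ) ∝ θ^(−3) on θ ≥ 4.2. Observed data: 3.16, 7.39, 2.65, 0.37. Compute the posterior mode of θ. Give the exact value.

θ̂_MAP = 7.39

The Uniform(0, θ) likelihood is θ^(−n) for θ ≥ max(xᵢ), zero otherwise. Here max(xᵢ) = 7.39.
Posterior ∝ θ^(−3) · θ^(−4) = θ^(−7) on θ ≥ max(4.2, 7.39) = 7.39.
This density is strictly decreasing in θ, so the posterior mode lies at the lower boundary of the support.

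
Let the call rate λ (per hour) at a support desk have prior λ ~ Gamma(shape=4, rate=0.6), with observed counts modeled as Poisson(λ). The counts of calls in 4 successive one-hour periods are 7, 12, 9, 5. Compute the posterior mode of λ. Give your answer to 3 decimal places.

λ̂_MAP = 7.826

Σxᵢ = 7+12+9+5 = 33, with n = 4.
Posterior ∝ λ^3e^(−0.6λ) · λ^33e^(−4λ) = λ^36e^(−4.6λ), i.e. Gamma(shape=37, rate=4.6).
The mode of a Gamma(a, b) with a ≥ 1 (shape–rate) is (a−1)/b = 36/4.6 ≈ 7.826.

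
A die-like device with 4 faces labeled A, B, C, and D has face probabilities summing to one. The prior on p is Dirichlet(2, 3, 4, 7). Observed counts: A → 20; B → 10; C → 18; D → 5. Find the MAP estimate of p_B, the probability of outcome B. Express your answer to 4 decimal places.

The posterior is Dirichlet(αᵢ + nᵢ) = Dirichlet(22, 13, 22, 12).
For a Dirichlet(a₁,…,a_K) with all aᵢ > 1, the mode has j-th component (aⱼ − 1)/(Σaᵢ − K).
Here Σaᵢ = 69 and K = 4, so p_B = (13 − 1)/(69 − 4) = 12/65 ≈ 0.1846.

MAP estimate of p_B = 0.1846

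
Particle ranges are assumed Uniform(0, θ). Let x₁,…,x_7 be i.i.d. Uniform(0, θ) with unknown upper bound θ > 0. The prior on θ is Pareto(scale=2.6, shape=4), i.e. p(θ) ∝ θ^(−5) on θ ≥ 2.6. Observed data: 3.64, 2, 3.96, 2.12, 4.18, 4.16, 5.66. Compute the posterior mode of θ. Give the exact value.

θ̂_MAP = 5.66

The Uniform(0, θ) likelihood is θ^(−n) for θ ≥ max(xᵢ), zero otherwise. Here max(xᵢ) = 5.66.
Posterior ∝ θ^(−5) · θ^(−7) = θ^(−12) on θ ≥ max(2.6, 5.66) = 5.66.
This density is strictly decreasing in θ, so the posterior mode lies at the lower boundary of the support.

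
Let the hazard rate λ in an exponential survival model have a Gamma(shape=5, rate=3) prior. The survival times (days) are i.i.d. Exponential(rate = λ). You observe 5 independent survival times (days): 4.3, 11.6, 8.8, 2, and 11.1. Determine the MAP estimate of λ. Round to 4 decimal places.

The Exponential(rate=λ) likelihood is ∝ λ^n e^(−λΣtᵢ). Here n = 5 and Σtᵢ = 4.3 + 11.6 + 8.8 + 2 + 11.1 = 37.8.
Posterior ∝ λ^4e^(−3λ) · λ^5e^(−37.8λ) = λ^9e^(−40.8λ), i.e. Gamma(10, 40.8).
Mode = (a−1)/b = 9/40.8 ≈ 0.2206.

λ̂_MAP = 0.2206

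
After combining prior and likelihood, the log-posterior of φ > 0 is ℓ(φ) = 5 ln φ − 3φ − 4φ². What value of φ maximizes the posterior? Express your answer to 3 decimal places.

φ̂_MAP = 0.625

ℓ'(φ) = 5/φ − 3 − 8φ. Setting this to zero and multiplying by φ: 8φ² + 3φ − 5 = 0.
φ = (−3 + √(3² + 4·8·5)) / (2·8) = (−3 + √169) / 16 = (−3 + 13)/16 = 5/8.
ℓ''(φ) = −5/φ² − 8 < 0, confirming a maximum.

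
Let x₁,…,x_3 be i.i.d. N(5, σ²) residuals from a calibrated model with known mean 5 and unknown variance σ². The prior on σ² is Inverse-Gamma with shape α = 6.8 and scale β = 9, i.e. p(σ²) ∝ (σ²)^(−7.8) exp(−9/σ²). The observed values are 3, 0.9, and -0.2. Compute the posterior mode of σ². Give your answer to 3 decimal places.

Sum of squared deviations about the known mean: SS = (3−5)² + (0.9−5)² + (-0.2−5)² = 47.85.
The Normal likelihood contributes (σ²)^(−n/2) exp(−SS/(2σ²)), so the posterior is Inverse-Gamma(α + n/2, β + SS/2) = Inverse-Gamma(8.3, 32.925).
The mode of Inverse-Gamma(a, b) is b/(a+1) = 32.925/9.3 ≈ 3.540.

σ̂²_MAP = 3.540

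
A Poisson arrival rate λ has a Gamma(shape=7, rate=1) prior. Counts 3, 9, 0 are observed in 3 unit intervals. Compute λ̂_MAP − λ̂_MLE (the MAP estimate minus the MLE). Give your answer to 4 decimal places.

MAP − MLE = 0.5000

Σxᵢ = 12. Posterior is Gamma(19, 4); MAP = (19−1)/4 = 18/4 ≈ 4.50000.
MLE = x̄ = 12/3 ≈ 4.00000.
Difference = 18/4 − 12/3 = 1/2 ≈ 0.5000.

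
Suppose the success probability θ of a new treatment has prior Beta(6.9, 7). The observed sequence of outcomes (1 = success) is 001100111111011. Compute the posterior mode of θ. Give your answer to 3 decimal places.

Prior: Beta(6.9, 7).
Data: 10 successes in 15 trials (from the sequence). The binomial likelihood contributes θ^10(1−θ)^5, so the posterior is Beta(6.9+10, 7+5) = Beta(16.9, 12).
For Beta(a, b) with a, b > 1 the mode is (a−1)/(a+b−2) = 15.9/26.9 ≈ 0.591.

θ̂_MAP = 0.591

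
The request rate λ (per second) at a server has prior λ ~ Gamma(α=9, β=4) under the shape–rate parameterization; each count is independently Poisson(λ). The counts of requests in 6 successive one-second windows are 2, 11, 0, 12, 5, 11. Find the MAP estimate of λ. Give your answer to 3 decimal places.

λ̂_MAP = 4.900

Σxᵢ = 2+11+0+12+5+11 = 41, with n = 6.
Posterior ∝ λ^8e^(−4λ) · λ^41e^(−6λ) = λ^49e^(−10λ), i.e. Gamma(shape=50, rate=10).
The mode of a Gamma(a, b) with a ≥ 1 (shape–rate) is (a−1)/b = 49/10 ≈ 4.900.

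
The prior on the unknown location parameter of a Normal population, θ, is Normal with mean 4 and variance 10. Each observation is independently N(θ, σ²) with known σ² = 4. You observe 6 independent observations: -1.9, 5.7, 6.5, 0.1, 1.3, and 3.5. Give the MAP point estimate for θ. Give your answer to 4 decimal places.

θ̂_MAP = 2.6250

n = 6; x̄ = ((-1.9) + 5.7 + 6.5 + 0.1 + 1.3 + 3.5)/6 = 15.2/6 = 38/15 ≈ 2.5333.
For a Normal prior and Normal likelihood with known variance, the posterior is Normal; its mode equals its mean, the precision-weighted average.
Prior precision 1/σ₀² = 1/10 = 0.1; data precision n/σ² = 6/4 = 1.5.
θ̂ = (0.1·4 + 1.5·(38/15)) / (0.1 + 1.5) = 4.2/1.6 = 2.6250.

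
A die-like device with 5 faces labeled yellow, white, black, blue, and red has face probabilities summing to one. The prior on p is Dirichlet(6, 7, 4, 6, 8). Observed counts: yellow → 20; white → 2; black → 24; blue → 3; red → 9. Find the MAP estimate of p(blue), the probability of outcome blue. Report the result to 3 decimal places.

MAP estimate of p(blue) = 0.095

The posterior is Dirichlet(αᵢ + nᵢ) = Dirichlet(26, 9, 28, 9, 17).
For a Dirichlet(a₁,…,a_K) with all aᵢ > 1, the mode has j-th component (aⱼ − 1)/(Σaᵢ − K).
Here Σaᵢ = 89 and K = 5, so p(blue) = (9 − 1)/(89 − 5) = 8/84 ≈ 0.095.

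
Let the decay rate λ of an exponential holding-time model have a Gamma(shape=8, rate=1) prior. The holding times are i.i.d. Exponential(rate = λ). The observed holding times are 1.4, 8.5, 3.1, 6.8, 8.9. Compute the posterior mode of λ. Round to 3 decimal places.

The Exponential(rate=λ) likelihood is ∝ λ^n e^(−λΣtᵢ). Here n = 5 and Σtᵢ = 1.4 + 8.5 + 3.1 + 6.8 + 8.9 = 28.7.
Posterior ∝ λ^7e^(−1λ) · λ^5e^(−28.7λ) = λ^12e^(−29.7λ), i.e. Gamma(13, 29.7).
Mode = (a−1)/b = 12/29.7 ≈ 0.404.

λ̂_MAP = 0.404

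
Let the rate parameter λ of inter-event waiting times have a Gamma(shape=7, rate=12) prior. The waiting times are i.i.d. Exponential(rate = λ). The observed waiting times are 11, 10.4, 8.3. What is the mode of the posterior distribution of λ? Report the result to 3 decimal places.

λ̂_MAP = 0.216

The Exponential(rate=λ) likelihood is ∝ λ^n e^(−λΣtᵢ). Here n = 3 and Σtᵢ = 11 + 10.4 + 8.3 = 29.7.
Posterior ∝ λ^6e^(−12λ) · λ^3e^(−29.7λ) = λ^9e^(−41.7λ), i.e. Gamma(10, 41.7).
Mode = (a−1)/b = 9/41.7 ≈ 0.216.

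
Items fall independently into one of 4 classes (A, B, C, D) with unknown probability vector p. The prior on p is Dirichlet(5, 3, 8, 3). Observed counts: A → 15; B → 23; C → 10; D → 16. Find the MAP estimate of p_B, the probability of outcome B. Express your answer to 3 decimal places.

MAP estimate of p_B = 0.316

The posterior is Dirichlet(αᵢ + nᵢ) = Dirichlet(20, 26, 18, 19).
For a Dirichlet(a₁,…,a_K) with all aᵢ > 1, the mode has j-th component (aⱼ − 1)/(Σaᵢ − K).
Here Σaᵢ = 83 and K = 4, so p_B = (26 − 1)/(83 − 4) = 25/79 ≈ 0.316.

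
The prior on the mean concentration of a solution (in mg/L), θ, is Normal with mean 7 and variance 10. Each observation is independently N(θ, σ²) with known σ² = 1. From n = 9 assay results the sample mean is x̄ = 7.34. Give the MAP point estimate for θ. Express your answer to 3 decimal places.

θ̂_MAP = 7.336

n = 9, x̄ = 7.34.
For a Normal prior and Normal likelihood with known variance, the posterior is Normal; its mode equals its mean, the precision-weighted average.
Prior precision 1/σ₀² = 1/10 = 0.1; data precision n/σ² = 9/1 = 9.
θ̂ = (0.1·7 + 9·7.34) / (0.1 + 9) = 66.76/9.1 = 3338/455 ≈ 7.336.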